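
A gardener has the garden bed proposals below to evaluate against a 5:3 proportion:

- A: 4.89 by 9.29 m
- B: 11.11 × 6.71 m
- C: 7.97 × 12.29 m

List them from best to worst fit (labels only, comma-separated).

A: 9.29/4.89 ≈ 1.900 → |1.900 − 1.667| = 0.233
B: 11.11/6.71 ≈ 1.656 → |1.656 − 1.667| = 0.011
C: 12.29/7.97 ≈ 1.542 → |1.542 − 1.667| = 0.125

B, C, A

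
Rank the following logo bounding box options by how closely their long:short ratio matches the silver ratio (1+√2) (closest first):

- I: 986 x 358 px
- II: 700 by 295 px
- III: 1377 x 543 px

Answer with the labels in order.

Ratios: I = 986 / 358 ≈ 2.754; II = 700 / 295 ≈ 2.373; III = 1377 / 543 ≈ 2.536.
|Δ from 2.414|: I 0.340; II 0.041; III 0.122.

II, III, I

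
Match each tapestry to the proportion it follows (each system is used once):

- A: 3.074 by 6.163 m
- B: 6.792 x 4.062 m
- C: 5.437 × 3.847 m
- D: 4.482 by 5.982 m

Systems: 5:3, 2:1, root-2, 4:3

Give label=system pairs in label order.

A = 6.163/3.074 ≈ 2.005 → 2:1 (2.000)
B = 6.792/4.062 ≈ 1.672 → 5:3 (1.667)
C = 5.437/3.847 ≈ 1.413 → root-2 (1.414)
D = 5.982/4.482 ≈ 1.335 → 4:3 (1.333)

A=2:1, B=5:3, C=root-2, D=4:3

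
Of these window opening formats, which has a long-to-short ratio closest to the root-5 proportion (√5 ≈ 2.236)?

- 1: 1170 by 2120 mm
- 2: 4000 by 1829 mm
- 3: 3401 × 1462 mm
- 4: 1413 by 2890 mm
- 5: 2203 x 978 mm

Target root-5 ≈ 2.236.
1: 1.812 (Δ0.424)  2: 2.187 (Δ0.049)  3: 2.326 (Δ0.090)  4: 2.045 (Δ0.191)  5: 2.253 (Δ0.017)

5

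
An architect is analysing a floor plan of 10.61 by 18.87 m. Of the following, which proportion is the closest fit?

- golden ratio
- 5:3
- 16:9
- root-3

18.87/10.61 ≈ 1.779. Nearest candidates are 16:9 (1.778, off by 0.001) and root-3 (1.732, off by 0.047).

16:9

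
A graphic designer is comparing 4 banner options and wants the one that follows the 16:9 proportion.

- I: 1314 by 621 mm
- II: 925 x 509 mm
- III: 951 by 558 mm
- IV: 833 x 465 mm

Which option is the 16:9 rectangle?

IV

Ratios (long/short): I ≈ 2.116; II ≈ 1.817; III ≈ 1.704; IV ≈ 1.791.
16:9 ≈ 1.778; option IV is nearest (Δ 0.013).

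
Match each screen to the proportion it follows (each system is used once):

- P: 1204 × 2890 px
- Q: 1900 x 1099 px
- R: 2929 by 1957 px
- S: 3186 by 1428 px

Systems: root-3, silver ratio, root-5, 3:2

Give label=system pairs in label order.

P=silver ratio, Q=root-3, R=3:2, S=root-5

P = 2890/1204 ≈ 2.400 → silver ratio (2.414)
Q = 1900/1099 ≈ 1.729 → root-3 (1.732)
R = 2929/1957 ≈ 1.497 → 3:2 (1.500)
S = 3186/1428 ≈ 2.231 → root-5 (2.236)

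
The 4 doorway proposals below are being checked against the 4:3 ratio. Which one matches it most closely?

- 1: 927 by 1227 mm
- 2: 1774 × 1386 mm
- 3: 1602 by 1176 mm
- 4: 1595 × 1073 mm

Ratios (long/short): 1 ≈ 1.324; 2 ≈ 1.280; 3 ≈ 1.362; 4 ≈ 1.486.
4:3 ≈ 1.333; option 1 is nearest (Δ 0.009).

1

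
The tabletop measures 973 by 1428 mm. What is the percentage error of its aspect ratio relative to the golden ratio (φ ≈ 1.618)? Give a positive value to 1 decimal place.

Ratio = 1428 / 973 ≈ 1.4676.
Ideal golden ratio ≈ 1.6180. |1.4676 − 1.6180| / 1.6180 ≈ 9.30% → 9.3%.

9.3%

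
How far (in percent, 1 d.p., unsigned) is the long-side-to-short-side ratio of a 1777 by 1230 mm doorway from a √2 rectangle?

Ratio = 1777 / 1230 ≈ 1.4447.
Ideal root-2 ≈ 1.4142. |1.4447 − 1.4142| / 1.4142 ≈ 2.16% → 2.2%.

2.2%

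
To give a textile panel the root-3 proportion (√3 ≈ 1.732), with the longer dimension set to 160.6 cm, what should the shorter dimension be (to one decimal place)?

root-3 ≈ 1.73205.
Shorter side = 160.6 ÷ 1.73205 ≈ 92.722 → 92.7 cm.

92.7 cm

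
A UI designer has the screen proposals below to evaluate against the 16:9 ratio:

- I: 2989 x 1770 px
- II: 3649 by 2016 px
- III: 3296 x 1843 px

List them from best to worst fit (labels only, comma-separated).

III, II, I

I: 2989/1770 ≈ 1.689 → |1.689 − 1.778| = 0.089
II: 3649/2016 ≈ 1.810 → |1.810 − 1.778| = 0.032
III: 3296/1843 ≈ 1.788 → |1.788 − 1.778| = 0.010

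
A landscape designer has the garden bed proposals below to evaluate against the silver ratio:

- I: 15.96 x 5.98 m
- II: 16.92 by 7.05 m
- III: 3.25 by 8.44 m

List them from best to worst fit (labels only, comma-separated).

Ratios: I = 15.96 / 5.98 ≈ 2.669; II = 16.92 / 7.05 ≈ 2.400; III = 8.44 / 3.25 ≈ 2.597.
|Δ from 2.414|: I 0.255; II 0.014; III 0.183.

II, III, I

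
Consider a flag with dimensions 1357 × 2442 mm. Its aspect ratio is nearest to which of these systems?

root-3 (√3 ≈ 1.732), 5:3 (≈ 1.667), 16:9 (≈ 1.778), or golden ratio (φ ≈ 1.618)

2442/1357 ≈ 1.800. Nearest candidates are 16:9 (1.778, off by 0.022) and root-3 (1.732, off by 0.068).

16:9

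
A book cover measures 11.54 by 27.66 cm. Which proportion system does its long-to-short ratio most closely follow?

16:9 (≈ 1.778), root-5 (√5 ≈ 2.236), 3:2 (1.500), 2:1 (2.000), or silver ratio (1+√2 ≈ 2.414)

silver ratio

27.66/11.54 ≈ 2.397. Nearest candidates are silver ratio (2.414, off by 0.017) and root-5 (2.236, off by 0.161).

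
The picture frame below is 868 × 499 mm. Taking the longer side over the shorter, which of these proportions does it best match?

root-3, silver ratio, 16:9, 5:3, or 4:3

root-3

868/499 ≈ 1.739. Nearest candidates are root-3 (1.732, off by 0.007) and 16:9 (1.778, off by 0.039).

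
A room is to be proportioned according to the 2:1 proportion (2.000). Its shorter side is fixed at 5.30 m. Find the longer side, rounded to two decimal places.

10.60 m

2:1 = 2.00000.
Longer side = 5.30 × 2.00000 ≈ 10.6000 → 10.60 m.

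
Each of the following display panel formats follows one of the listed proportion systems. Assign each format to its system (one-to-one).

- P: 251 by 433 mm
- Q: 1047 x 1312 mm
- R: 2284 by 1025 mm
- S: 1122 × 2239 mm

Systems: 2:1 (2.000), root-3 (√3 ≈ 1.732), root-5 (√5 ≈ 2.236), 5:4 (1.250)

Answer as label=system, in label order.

P = 433/251 ≈ 1.725 → root-3 (1.732)
Q = 1312/1047 ≈ 1.253 → 5:4 (1.250)
R = 2284/1025 ≈ 2.228 → root-5 (2.236)
S = 2239/1122 ≈ 1.996 → 2:1 (2.000)

P=root-3, Q=5:4, R=root-5, S=2:1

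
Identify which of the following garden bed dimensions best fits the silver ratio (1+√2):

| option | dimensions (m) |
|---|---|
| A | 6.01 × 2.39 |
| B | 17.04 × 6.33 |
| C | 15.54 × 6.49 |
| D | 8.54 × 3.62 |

Ratios (long/short): A ≈ 2.515; B ≈ 2.692; C ≈ 2.394; D ≈ 2.359.
silver ratio ≈ 2.414; option C is nearest (Δ 0.020).

C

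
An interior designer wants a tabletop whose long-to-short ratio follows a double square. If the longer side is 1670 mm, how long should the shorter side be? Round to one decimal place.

2:1 = 2.00000.
Shorter side = 1670 ÷ 2.00000 ≈ 835.000 → 835.0 mm.

835.0 mm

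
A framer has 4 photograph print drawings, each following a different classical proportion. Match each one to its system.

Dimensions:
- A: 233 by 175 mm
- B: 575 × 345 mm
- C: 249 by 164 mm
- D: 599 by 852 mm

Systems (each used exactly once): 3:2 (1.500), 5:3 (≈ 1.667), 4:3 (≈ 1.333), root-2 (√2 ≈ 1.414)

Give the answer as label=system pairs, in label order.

A=4:3, B=5:3, C=3:2, D=root-2

Ratios: A ≈ 1.331; B ≈ 1.667; C ≈ 1.518; D ≈ 1.422.
Targets: 3:2 ≈ 1.500; 5:3 ≈ 1.667; 4:3 ≈ 1.333; root-2 ≈ 1.414.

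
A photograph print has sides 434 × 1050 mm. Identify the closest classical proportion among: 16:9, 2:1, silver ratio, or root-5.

silver ratio

Ratio = 1050 / 434 ≈ 2.419.
Distances: 16:9 1.778 (Δ 0.641); 2:1 2.000 (Δ 0.419); silver ratio 2.414 (Δ 0.005); root-5 2.236 (Δ 0.183).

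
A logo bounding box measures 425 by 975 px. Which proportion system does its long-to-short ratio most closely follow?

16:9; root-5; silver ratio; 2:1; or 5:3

root-5

975/425 ≈ 2.294. Nearest candidates are root-5 (2.236, off by 0.058) and silver ratio (2.414, off by 0.120).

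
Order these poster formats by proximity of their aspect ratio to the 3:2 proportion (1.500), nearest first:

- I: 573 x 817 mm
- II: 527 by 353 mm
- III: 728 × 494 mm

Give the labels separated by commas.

Ratios: I = 817 / 573 ≈ 1.426; II = 527 / 353 ≈ 1.493; III = 728 / 494 ≈ 1.474.
|Δ from 1.500|: I 0.074; II 0.007; III 0.026.

II, III, I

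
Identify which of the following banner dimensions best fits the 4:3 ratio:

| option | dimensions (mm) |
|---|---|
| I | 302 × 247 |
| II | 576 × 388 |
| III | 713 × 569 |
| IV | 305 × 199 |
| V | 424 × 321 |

V

Ratios (long/short): I ≈ 1.223; II ≈ 1.485; III ≈ 1.253; IV ≈ 1.533; V ≈ 1.321.
4:3 ≈ 1.333; option V is nearest (Δ 0.012).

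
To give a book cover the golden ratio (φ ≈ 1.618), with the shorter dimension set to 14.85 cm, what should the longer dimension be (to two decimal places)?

golden ratio ≈ 1.61803.
Longer side = 14.85 × 1.61803 ≈ 24.0277 → 24.03 cm.

24.03 cm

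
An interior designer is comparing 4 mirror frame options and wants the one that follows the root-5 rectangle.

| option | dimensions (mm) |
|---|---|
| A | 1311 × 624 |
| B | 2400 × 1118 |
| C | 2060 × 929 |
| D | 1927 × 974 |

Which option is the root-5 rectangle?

Ratios (long/short): A ≈ 2.101; B ≈ 2.147; C ≈ 2.217; D ≈ 1.978.
root-5 ≈ 2.236; option C is nearest (Δ 0.019).

C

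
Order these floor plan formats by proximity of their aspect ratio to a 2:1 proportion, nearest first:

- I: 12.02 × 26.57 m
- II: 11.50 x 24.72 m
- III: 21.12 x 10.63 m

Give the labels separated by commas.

Ratios: I = 26.57 / 12.02 ≈ 2.210; II = 24.72 / 11.50 ≈ 2.150; III = 21.12 / 10.63 ≈ 1.987.
|Δ from 2.000|: I 0.210; II 0.150; III 0.013.

III, II, I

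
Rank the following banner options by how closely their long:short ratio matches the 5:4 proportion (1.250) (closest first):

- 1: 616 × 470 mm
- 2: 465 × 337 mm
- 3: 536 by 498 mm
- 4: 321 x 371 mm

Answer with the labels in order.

Ratios: 1 = 616 / 470 ≈ 1.311; 2 = 465 / 337 ≈ 1.380; 3 = 536 / 498 ≈ 1.076; 4 = 371 / 321 ≈ 1.156.
|Δ from 1.250|: 1 0.061; 2 0.130; 3 0.174; 4 0.094.

1, 4, 2, 3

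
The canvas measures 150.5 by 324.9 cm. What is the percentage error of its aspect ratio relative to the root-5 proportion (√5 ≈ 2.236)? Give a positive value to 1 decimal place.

Ratio = 324.9 / 150.5 ≈ 2.1588.
Ideal root-5 ≈ 2.2361. |2.1588 − 2.2361| / 2.2361 ≈ 3.46% → 3.5%.

3.5%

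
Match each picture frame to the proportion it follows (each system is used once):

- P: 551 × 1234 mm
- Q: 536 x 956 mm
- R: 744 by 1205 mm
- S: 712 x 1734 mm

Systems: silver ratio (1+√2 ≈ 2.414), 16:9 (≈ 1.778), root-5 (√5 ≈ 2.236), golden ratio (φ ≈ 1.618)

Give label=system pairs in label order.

P=root-5, Q=16:9, R=golden ratio, S=silver ratio

P = 1234/551 ≈ 2.240 → root-5 (2.236)
Q = 956/536 ≈ 1.784 → 16:9 (1.778)
R = 1205/744 ≈ 1.620 → golden ratio (1.618)
S = 1734/712 ≈ 2.435 → silver ratio (2.414)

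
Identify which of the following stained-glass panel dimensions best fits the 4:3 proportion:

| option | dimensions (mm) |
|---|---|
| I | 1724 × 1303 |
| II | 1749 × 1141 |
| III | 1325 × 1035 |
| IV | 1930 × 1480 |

I

Ratios (long/short): I ≈ 1.323; II ≈ 1.533; III ≈ 1.280; IV ≈ 1.304.
4:3 ≈ 1.333; option I is nearest (Δ 0.010).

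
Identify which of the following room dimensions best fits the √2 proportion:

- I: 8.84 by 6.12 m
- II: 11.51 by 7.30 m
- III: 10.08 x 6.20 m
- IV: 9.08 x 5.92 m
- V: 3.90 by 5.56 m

V

Ratios (long/short): I ≈ 1.444; II ≈ 1.577; III ≈ 1.626; IV ≈ 1.534; V ≈ 1.426.
root-2 ≈ 1.414; option V is nearest (Δ 0.012).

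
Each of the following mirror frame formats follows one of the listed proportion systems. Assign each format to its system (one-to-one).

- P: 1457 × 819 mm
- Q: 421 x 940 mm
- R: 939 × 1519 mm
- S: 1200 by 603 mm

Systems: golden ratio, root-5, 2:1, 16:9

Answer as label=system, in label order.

P=16:9, Q=root-5, R=golden ratio, S=2:1

Ratios: P ≈ 1.779; Q ≈ 2.233; R ≈ 1.618; S ≈ 1.990.
Targets: golden ratio ≈ 1.618; root-5 ≈ 2.236; 2:1 ≈ 2.000; 16:9 ≈ 1.778.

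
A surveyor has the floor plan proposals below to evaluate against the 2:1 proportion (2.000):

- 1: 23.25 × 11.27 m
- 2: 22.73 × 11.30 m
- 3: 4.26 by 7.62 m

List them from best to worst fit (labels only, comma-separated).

2, 1, 3

1: 23.25/11.27 ≈ 2.063 → |2.063 − 2.000| = 0.063
2: 22.73/11.30 ≈ 2.012 → |2.012 − 2.000| = 0.012
3: 7.62/4.26 ≈ 1.789 → |1.789 − 2.000| = 0.211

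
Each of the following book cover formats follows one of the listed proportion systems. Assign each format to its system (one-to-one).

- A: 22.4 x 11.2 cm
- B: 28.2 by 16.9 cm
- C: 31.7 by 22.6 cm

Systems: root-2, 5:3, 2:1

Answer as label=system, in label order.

A=2:1, B=5:3, C=root-2

A = 22.4/11.2 ≈ 2.000 → 2:1 (2.000)
B = 28.2/16.9 ≈ 1.669 → 5:3 (1.667)
C = 31.7/22.6 ≈ 1.403 → root-2 (1.414)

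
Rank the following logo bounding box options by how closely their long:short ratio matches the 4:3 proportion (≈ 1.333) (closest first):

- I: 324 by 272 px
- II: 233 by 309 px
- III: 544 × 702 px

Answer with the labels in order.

II, III, I

I: 324/272 ≈ 1.191 → |1.191 − 1.333| = 0.142
II: 309/233 ≈ 1.326 → |1.326 − 1.333| = 0.007
III: 702/544 ≈ 1.290 → |1.290 − 1.333| = 0.043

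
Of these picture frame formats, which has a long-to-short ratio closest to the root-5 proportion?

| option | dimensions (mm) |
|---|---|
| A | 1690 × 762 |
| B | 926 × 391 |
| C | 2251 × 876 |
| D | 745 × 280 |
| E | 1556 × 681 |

A

Ratios (long/short): A ≈ 2.218; B ≈ 2.368; C ≈ 2.570; D ≈ 2.661; E ≈ 2.285.
root-5 ≈ 2.236; option A is nearest (Δ 0.018).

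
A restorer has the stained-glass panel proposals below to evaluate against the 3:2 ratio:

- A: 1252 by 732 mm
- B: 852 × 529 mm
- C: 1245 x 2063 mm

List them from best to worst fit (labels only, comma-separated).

B, C, A

Ratios: A = 1252 / 732 ≈ 1.710; B = 852 / 529 ≈ 1.611; C = 2063 / 1245 ≈ 1.657.
|Δ from 1.500|: A 0.210; B 0.111; C 0.157.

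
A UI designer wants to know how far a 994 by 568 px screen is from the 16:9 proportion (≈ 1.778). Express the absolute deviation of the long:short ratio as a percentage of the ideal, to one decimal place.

1.6%

Ratio = 994 / 568 ≈ 1.7500.
Ideal 16:9 ≈ 1.7778. |1.7500 − 1.7778| / 1.7778 ≈ 1.56% → 1.6%.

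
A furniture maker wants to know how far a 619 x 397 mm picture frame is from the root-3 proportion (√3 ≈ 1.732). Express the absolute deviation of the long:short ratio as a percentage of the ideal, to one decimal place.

Ratio = 619 / 397 ≈ 1.5592.
Ideal root-3 ≈ 1.7321. |1.5592 − 1.7321| / 1.7321 ≈ 9.98% → 10.0%.

10.0%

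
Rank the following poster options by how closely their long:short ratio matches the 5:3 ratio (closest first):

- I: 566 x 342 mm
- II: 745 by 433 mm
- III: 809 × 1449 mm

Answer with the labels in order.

I, II, III

I: 566/342 ≈ 1.655 → |1.655 − 1.667| = 0.012
II: 745/433 ≈ 1.721 → |1.721 − 1.667| = 0.054
III: 1449/809 ≈ 1.791 → |1.791 − 1.667| = 0.124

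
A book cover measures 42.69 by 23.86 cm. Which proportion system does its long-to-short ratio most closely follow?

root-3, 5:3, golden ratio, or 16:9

16:9

42.69/23.86 ≈ 1.789. Nearest candidates are 16:9 (1.778, off by 0.011) and root-3 (1.732, off by 0.057).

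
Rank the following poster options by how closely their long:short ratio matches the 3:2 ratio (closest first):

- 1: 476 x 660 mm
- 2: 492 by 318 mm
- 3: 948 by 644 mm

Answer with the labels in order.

Ratios: 1 = 660 / 476 ≈ 1.387; 2 = 492 / 318 ≈ 1.547; 3 = 948 / 644 ≈ 1.472.
|Δ from 1.500|: 1 0.113; 2 0.047; 3 0.028.

3, 2, 1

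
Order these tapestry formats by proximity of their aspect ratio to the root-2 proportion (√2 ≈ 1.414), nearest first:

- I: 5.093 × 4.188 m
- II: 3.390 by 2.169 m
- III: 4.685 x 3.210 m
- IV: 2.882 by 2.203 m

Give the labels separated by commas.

Ratios: I = 5.093 / 4.188 ≈ 1.216; II = 3.390 / 2.169 ≈ 1.563; III = 4.685 / 3.210 ≈ 1.460; IV = 2.882 / 2.203 ≈ 1.308.
|Δ from 1.414|: I 0.198; II 0.149; III 0.046; IV 0.106.

III, IV, II, I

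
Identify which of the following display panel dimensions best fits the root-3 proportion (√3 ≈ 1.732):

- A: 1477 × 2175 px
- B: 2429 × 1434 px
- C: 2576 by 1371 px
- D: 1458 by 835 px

Ratios (long/short): A ≈ 1.473; B ≈ 1.694; C ≈ 1.879; D ≈ 1.746.
root-3 ≈ 1.732; option D is nearest (Δ 0.014).

D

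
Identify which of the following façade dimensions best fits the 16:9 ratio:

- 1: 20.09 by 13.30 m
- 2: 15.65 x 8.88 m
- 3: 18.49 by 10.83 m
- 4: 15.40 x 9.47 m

2

Ratios (long/short): 1 ≈ 1.511; 2 ≈ 1.762; 3 ≈ 1.707; 4 ≈ 1.626.
16:9 ≈ 1.778; option 2 is nearest (Δ 0.016).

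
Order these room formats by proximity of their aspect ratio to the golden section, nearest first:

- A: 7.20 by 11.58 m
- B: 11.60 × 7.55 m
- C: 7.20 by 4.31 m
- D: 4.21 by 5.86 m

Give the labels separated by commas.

A, C, B, D

Ratios: A = 11.58 / 7.20 ≈ 1.608; B = 11.60 / 7.55 ≈ 1.536; C = 7.20 / 4.31 ≈ 1.671; D = 5.86 / 4.21 ≈ 1.392.
|Δ from 1.618|: A 0.010; B 0.082; C 0.053; D 0.226.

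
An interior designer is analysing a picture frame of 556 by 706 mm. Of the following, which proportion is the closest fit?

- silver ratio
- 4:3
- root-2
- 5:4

Ratio = 706 / 556 ≈ 1.270.
Distances: silver ratio 2.414 (Δ 1.144); 4:3 1.333 (Δ 0.063); root-2 1.414 (Δ 0.144); 5:4 1.250 (Δ 0.020).

5:4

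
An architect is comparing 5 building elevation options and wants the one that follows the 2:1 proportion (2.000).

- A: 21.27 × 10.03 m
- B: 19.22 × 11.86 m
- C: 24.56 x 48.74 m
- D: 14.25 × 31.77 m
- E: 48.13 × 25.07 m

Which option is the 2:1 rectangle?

C

Ratios (long/short): A ≈ 2.121; B ≈ 1.621; C ≈ 1.985; D ≈ 2.229; E ≈ 1.920.
2:1 ≈ 2.000; option C is nearest (Δ 0.015).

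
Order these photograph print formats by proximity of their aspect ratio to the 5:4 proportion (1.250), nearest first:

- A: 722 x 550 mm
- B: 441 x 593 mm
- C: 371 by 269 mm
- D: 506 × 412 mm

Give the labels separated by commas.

D, A, B, C

Ratios: A = 722 / 550 ≈ 1.313; B = 593 / 441 ≈ 1.345; C = 371 / 269 ≈ 1.379; D = 506 / 412 ≈ 1.228.
|Δ from 1.250|: A 0.063; B 0.095; C 0.129; D 0.022.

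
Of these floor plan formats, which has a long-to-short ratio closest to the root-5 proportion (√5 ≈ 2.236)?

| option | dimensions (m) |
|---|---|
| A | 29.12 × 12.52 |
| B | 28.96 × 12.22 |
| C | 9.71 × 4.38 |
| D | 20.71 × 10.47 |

C

Target root-5 ≈ 2.236.
A: 2.326 (Δ0.090)  B: 2.370 (Δ0.134)  C: 2.217 (Δ0.019)  D: 1.978 (Δ0.258)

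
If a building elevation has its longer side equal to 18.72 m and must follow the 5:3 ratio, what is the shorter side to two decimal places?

5:3 ≈ 1.66667.
Shorter side = 18.72 ÷ 1.66667 ≈ 11.2320 → 11.23 m.

11.23 m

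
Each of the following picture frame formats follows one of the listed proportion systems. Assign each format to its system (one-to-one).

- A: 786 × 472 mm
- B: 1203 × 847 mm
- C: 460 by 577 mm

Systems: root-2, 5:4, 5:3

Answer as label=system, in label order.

A=5:3, B=root-2, C=5:4

A = 786/472 ≈ 1.665 → 5:3 (1.667)
B = 1203/847 ≈ 1.420 → root-2 (1.414)
C = 577/460 ≈ 1.254 → 5:4 (1.250)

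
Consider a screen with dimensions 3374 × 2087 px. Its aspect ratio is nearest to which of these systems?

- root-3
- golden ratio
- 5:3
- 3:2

Ratio = 3374 / 2087 ≈ 1.617.
Distances: root-3 1.732 (Δ 0.115); golden ratio 1.618 (Δ 0.001); 5:3 1.667 (Δ 0.050); 3:2 1.500 (Δ 0.117).

golden ratio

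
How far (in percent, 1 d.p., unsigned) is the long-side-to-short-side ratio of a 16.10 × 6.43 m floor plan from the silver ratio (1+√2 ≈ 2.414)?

3.7%

Ratio = 16.10 / 6.43 ≈ 2.5039.
Ideal silver ratio ≈ 2.4142. |2.5039 − 2.4142| / 2.4142 ≈ 3.72% → 3.7%.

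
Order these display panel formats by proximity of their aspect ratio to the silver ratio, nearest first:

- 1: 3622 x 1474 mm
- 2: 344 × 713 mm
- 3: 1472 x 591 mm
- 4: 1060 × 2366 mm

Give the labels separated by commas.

1, 3, 4, 2

Ratios: 1 = 3622 / 1474 ≈ 2.457; 2 = 713 / 344 ≈ 2.073; 3 = 1472 / 591 ≈ 2.491; 4 = 2366 / 1060 ≈ 2.232.
|Δ from 2.414|: 1 0.043; 2 0.341; 3 0.077; 4 0.182.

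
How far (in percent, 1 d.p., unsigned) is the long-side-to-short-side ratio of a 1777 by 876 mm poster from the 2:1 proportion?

Ratio = 1777 / 876 ≈ 2.0285.
Ideal 2:1 = 2.0000. |2.0285 − 2.0000| / 2.0000 ≈ 1.43% → 1.4%.

1.4%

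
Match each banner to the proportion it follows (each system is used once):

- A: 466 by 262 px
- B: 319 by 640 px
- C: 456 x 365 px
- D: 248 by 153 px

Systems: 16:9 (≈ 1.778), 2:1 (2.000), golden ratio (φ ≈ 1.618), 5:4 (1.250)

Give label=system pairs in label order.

A = 466/262 ≈ 1.779 → 16:9 (1.778)
B = 640/319 ≈ 2.006 → 2:1 (2.000)
C = 456/365 ≈ 1.249 → 5:4 (1.250)
D = 248/153 ≈ 1.621 → golden ratio (1.618)

A=16:9, B=2:1, C=5:4, D=golden ratio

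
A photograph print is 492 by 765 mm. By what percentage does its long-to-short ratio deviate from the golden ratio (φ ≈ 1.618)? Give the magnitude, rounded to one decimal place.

3.9%

Ratio = 765 / 492 ≈ 1.5549.
Ideal golden ratio ≈ 1.6180. |1.5549 − 1.6180| / 1.6180 ≈ 3.90% → 3.9%.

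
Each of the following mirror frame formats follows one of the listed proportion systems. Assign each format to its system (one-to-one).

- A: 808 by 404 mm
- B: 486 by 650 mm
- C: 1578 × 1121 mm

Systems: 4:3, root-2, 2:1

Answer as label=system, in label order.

A=2:1, B=4:3, C=root-2

Ratios: A ≈ 2.000; B ≈ 1.337; C ≈ 1.408.
Targets: 4:3 ≈ 1.333; root-2 ≈ 1.414; 2:1 ≈ 2.000.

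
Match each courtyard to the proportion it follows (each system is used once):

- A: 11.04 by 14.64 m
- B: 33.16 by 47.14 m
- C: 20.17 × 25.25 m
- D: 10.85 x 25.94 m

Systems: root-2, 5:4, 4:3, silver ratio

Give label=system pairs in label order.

A = 14.64/11.04 ≈ 1.326 → 4:3 (1.333)
B = 47.14/33.16 ≈ 1.422 → root-2 (1.414)
C = 25.25/20.17 ≈ 1.252 → 5:4 (1.250)
D = 25.94/10.85 ≈ 2.391 → silver ratio (2.414)

A=4:3, B=root-2, C=5:4, D=silver ratio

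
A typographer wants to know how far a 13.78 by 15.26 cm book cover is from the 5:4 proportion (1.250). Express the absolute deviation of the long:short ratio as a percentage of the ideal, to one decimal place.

Ratio = 15.26 / 13.78 ≈ 1.1074.
Ideal 5:4 = 1.2500. |1.1074 − 1.2500| / 1.2500 ≈ 11.41% → 11.4%.

11.4%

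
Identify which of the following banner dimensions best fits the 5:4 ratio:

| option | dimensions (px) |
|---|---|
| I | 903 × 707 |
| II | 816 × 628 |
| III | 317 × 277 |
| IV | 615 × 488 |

Ratios (long/short): I ≈ 1.277; II ≈ 1.299; III ≈ 1.144; IV ≈ 1.260.
5:4 ≈ 1.250; option IV is nearest (Δ 0.010).

IV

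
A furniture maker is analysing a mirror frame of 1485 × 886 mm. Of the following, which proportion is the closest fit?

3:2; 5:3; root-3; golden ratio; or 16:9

5:3

1485/886 ≈ 1.676. Nearest candidates are 5:3 (1.667, off by 0.009) and root-3 (1.732, off by 0.056).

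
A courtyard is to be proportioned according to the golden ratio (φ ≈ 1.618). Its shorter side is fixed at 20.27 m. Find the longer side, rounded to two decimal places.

32.80 m

golden ratio ≈ 1.61803.
Longer side = 20.27 × 1.61803 ≈ 32.7975 → 32.80 m.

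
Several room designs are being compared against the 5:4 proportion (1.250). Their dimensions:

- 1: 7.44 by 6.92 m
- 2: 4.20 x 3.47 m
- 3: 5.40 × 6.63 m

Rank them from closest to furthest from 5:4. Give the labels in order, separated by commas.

3, 2, 1

1: 7.44/6.92 ≈ 1.075 → |1.075 − 1.250| = 0.175
2: 4.20/3.47 ≈ 1.210 → |1.210 − 1.250| = 0.040
3: 6.63/5.40 ≈ 1.228 → |1.228 − 1.250| = 0.022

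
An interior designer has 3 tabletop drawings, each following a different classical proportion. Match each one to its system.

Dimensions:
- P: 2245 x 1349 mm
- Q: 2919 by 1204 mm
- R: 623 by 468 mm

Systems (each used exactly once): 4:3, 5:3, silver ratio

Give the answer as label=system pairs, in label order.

Ratios: P ≈ 1.664; Q ≈ 2.424; R ≈ 1.331.
Targets: 4:3 ≈ 1.333; 5:3 ≈ 1.667; silver ratio ≈ 2.414.

P=5:3, Q=silver ratio, R=4:3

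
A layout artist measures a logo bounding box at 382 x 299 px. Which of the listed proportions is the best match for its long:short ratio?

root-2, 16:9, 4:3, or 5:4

Ratio = 382 / 299 ≈ 1.278.
Distances: root-2 1.414 (Δ 0.136); 16:9 1.778 (Δ 0.500); 4:3 1.333 (Δ 0.055); 5:4 1.250 (Δ 0.028).

5:4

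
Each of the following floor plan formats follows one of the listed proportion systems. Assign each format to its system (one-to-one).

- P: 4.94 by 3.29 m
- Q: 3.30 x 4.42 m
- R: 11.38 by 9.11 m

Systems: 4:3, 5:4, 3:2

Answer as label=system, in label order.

Ratios: P ≈ 1.502; Q ≈ 1.339; R ≈ 1.249.
Targets: 4:3 ≈ 1.333; 5:4 ≈ 1.250; 3:2 ≈ 1.500.

P=3:2, Q=4:3, R=5:4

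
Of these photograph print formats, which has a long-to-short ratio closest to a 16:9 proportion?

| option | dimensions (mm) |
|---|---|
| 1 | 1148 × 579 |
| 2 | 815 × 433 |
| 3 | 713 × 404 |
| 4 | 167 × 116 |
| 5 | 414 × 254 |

Target 16:9 ≈ 1.778.
1: 1.983 (Δ0.205)  2: 1.882 (Δ0.104)  3: 1.765 (Δ0.013)  4: 1.440 (Δ0.338)  5: 1.630 (Δ0.148)

3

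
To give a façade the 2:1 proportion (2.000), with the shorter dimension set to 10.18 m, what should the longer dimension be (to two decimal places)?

2:1 = 2.00000.
Longer side = 10.18 × 2.00000 ≈ 20.3600 → 20.36 m.

20.36 m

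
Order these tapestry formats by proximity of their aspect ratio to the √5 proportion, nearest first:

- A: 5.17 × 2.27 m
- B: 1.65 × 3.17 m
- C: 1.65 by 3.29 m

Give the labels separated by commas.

A: 5.17/2.27 ≈ 2.278 → |2.278 − 2.236| = 0.042
B: 3.17/1.65 ≈ 1.921 → |1.921 − 2.236| = 0.315
C: 3.29/1.65 ≈ 1.994 → |1.994 − 2.236| = 0.242

A, C, B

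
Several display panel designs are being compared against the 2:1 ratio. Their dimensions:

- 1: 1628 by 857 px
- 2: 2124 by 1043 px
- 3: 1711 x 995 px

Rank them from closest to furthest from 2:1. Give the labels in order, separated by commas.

2, 1, 3

1: 1628/857 ≈ 1.900 → |1.900 − 2.000| = 0.100
2: 2124/1043 ≈ 2.036 → |2.036 − 2.000| = 0.036
3: 1711/995 ≈ 1.720 → |1.720 − 2.000| = 0.280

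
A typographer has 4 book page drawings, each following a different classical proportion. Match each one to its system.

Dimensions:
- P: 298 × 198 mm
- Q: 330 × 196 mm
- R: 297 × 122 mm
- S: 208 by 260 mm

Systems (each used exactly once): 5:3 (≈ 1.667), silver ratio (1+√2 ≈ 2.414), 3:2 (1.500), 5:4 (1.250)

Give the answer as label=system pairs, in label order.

P=3:2, Q=5:3, R=silver ratio, S=5:4

Ratios: P ≈ 1.505; Q ≈ 1.684; R ≈ 2.434; S ≈ 1.250.
Targets: 5:3 ≈ 1.667; silver ratio ≈ 2.414; 3:2 ≈ 1.500; 5:4 ≈ 1.250.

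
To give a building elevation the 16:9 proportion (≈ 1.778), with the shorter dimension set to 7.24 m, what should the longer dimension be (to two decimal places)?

16:9 ≈ 1.77778.
Longer side = 7.24 × 1.77778 ≈ 12.8711 → 12.87 m.

12.87 m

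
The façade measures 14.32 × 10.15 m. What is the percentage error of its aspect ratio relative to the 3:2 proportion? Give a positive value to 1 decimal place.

5.9%

Ratio = 14.32 / 10.15 ≈ 1.4108.
Ideal 3:2 = 1.5000. |1.4108 − 1.5000| / 1.5000 ≈ 5.95% → 5.9%.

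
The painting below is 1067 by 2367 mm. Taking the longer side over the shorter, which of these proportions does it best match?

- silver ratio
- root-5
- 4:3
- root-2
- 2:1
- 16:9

root-5

Ratio = 2367 / 1067 ≈ 2.218.
Distances: silver ratio 2.414 (Δ 0.196); root-5 2.236 (Δ 0.018); 4:3 1.333 (Δ 0.885); root-2 1.414 (Δ 0.804); 2:1 2.000 (Δ 0.218); 16:9 1.778 (Δ 0.440).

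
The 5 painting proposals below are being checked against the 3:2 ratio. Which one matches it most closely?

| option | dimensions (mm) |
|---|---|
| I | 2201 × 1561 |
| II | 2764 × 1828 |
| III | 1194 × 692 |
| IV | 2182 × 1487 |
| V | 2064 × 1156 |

Target 3:2 ≈ 1.500.
I: 1.410 (Δ0.090)  II: 1.512 (Δ0.012)  III: 1.725 (Δ0.225)  IV: 1.467 (Δ0.033)  V: 1.785 (Δ0.285)

II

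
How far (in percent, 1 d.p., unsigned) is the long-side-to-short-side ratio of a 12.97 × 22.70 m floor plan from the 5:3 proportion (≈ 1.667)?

Ratio = 22.70 / 12.97 ≈ 1.7502.
Ideal 5:3 ≈ 1.6667. |1.7502 − 1.6667| / 1.6667 ≈ 5.01% → 5.0%.

5.0%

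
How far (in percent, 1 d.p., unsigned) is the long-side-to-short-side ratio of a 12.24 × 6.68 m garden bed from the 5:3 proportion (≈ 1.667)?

Ratio = 12.24 / 6.68 ≈ 1.8323.
Ideal 5:3 ≈ 1.6667. |1.8323 − 1.6667| / 1.6667 ≈ 9.94% → 9.9%.

9.9%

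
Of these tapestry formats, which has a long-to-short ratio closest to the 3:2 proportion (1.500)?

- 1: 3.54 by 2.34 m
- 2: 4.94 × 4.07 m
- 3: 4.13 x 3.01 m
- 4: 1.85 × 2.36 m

1

Ratios (long/short): 1 ≈ 1.513; 2 ≈ 1.214; 3 ≈ 1.372; 4 ≈ 1.276.
3:2 ≈ 1.500; option 1 is nearest (Δ 0.013).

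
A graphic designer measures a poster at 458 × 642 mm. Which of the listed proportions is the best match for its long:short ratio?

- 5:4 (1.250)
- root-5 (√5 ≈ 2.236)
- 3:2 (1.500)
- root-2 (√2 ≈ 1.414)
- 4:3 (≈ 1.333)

Ratio = 642 / 458 ≈ 1.402.
Distances: 5:4 1.250 (Δ 0.152); root-5 2.236 (Δ 0.834); 3:2 1.500 (Δ 0.098); root-2 1.414 (Δ 0.012); 4:3 1.333 (Δ 0.069).

root-2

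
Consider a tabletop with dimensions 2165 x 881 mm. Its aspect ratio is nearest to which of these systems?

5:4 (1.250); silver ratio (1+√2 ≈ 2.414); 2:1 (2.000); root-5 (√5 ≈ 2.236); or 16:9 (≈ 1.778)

silver ratio

Ratio = 2165 / 881 ≈ 2.457.
Distances: 5:4 1.250 (Δ 1.207); silver ratio 2.414 (Δ 0.043); 2:1 2.000 (Δ 0.457); root-5 2.236 (Δ 0.221); 16:9 1.778 (Δ 0.679).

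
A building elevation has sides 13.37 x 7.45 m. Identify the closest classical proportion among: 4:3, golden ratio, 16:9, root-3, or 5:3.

16:9

Ratio = 13.37 / 7.45 ≈ 1.795.
Distances: 4:3 1.333 (Δ 0.462); golden ratio 1.618 (Δ 0.177); 16:9 1.778 (Δ 0.017); root-3 1.732 (Δ 0.063); 5:3 1.667 (Δ 0.128).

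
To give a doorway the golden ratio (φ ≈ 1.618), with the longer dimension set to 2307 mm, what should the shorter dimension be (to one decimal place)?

1425.8 mm

golden ratio ≈ 1.61803.
Shorter side = 2307 ÷ 1.61803 ≈ 1425.808 → 1425.8 mm.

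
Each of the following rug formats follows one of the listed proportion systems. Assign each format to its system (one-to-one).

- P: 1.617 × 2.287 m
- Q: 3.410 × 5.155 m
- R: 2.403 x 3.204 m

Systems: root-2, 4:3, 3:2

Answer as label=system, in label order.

Ratios: P ≈ 1.414; Q ≈ 1.512; R ≈ 1.333.
Targets: root-2 ≈ 1.414; 4:3 ≈ 1.333; 3:2 ≈ 1.500.

P=root-2, Q=3:2, R=4:3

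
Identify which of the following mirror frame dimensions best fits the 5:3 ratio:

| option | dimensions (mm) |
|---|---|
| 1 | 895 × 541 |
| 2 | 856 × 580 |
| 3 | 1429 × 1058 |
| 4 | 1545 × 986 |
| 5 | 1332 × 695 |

1

Target 5:3 ≈ 1.667.
1: 1.654 (Δ0.013)  2: 1.476 (Δ0.191)  3: 1.351 (Δ0.316)  4: 1.567 (Δ0.100)  5: 1.917 (Δ0.250)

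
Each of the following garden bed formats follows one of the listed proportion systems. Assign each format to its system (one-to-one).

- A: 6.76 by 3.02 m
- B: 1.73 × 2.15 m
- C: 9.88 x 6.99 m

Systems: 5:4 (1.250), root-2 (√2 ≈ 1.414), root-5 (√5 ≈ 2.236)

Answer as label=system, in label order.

A = 6.76/3.02 ≈ 2.238 → root-5 (2.236)
B = 2.15/1.73 ≈ 1.243 → 5:4 (1.250)
C = 9.88/6.99 ≈ 1.413 → root-2 (1.414)

A=root-5, B=5:4, C=root-2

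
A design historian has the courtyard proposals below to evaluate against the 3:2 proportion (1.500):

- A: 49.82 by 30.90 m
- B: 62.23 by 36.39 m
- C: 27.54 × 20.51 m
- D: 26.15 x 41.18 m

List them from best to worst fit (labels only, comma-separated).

D, A, C, B

Ratios: A = 49.82 / 30.90 ≈ 1.612; B = 62.23 / 36.39 ≈ 1.710; C = 27.54 / 20.51 ≈ 1.343; D = 41.18 / 26.15 ≈ 1.575.
|Δ from 1.500|: A 0.112; B 0.210; C 0.157; D 0.075.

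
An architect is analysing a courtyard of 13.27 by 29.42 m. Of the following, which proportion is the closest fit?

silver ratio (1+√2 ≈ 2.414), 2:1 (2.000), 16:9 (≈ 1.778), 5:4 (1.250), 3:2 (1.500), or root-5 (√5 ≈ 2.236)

root-5

29.42/13.27 ≈ 2.217. Nearest candidates are root-5 (2.236, off by 0.019) and silver ratio (2.414, off by 0.197).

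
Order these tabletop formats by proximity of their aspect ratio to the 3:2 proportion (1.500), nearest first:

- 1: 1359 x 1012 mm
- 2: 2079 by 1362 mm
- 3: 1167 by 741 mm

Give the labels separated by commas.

2, 3, 1

Ratios: 1 = 1359 / 1012 ≈ 1.343; 2 = 2079 / 1362 ≈ 1.526; 3 = 1167 / 741 ≈ 1.575.
|Δ from 1.500|: 1 0.157; 2 0.026; 3 0.075.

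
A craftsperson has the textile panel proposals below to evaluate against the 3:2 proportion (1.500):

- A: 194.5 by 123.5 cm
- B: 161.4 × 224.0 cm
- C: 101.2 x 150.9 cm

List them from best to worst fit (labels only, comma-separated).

C, A, B

Ratios: A = 194.5 / 123.5 ≈ 1.575; B = 224.0 / 161.4 ≈ 1.388; C = 150.9 / 101.2 ≈ 1.491.
|Δ from 1.500|: A 0.075; B 0.112; C 0.009.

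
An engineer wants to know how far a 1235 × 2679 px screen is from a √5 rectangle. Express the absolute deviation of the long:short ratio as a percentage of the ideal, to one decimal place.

3.0%

Ratio = 2679 / 1235 ≈ 2.1692.
Ideal root-5 ≈ 2.2361. |2.1692 − 2.2361| / 2.2361 ≈ 2.99% → 3.0%.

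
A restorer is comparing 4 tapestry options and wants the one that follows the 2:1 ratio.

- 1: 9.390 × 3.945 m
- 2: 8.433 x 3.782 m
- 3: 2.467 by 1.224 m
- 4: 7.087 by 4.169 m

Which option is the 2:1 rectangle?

Target 2:1 ≈ 2.000.
1: 2.380 (Δ0.380)  2: 2.230 (Δ0.230)  3: 2.016 (Δ0.016)  4: 1.700 (Δ0.300)

3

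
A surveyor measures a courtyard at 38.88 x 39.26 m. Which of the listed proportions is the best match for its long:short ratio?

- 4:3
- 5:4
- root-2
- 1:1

1:1

Ratio = 39.26 / 38.88 ≈ 1.010.
Distances: 4:3 1.333 (Δ 0.323); 5:4 1.250 (Δ 0.240); root-2 1.414 (Δ 0.404); 1:1 1.000 (Δ 0.010).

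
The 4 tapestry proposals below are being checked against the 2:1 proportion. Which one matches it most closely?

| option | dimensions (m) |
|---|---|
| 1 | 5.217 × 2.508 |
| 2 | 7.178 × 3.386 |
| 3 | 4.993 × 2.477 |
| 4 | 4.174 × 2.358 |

Ratios (long/short): 1 ≈ 2.080; 2 ≈ 2.120; 3 ≈ 2.016; 4 ≈ 1.770.
2:1 ≈ 2.000; option 3 is nearest (Δ 0.016).

3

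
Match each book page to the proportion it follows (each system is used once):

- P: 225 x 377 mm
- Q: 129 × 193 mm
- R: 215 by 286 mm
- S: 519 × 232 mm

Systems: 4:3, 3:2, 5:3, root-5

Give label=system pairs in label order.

Ratios: P ≈ 1.676; Q ≈ 1.496; R ≈ 1.330; S ≈ 2.237.
Targets: 4:3 ≈ 1.333; 3:2 ≈ 1.500; 5:3 ≈ 1.667; root-5 ≈ 2.236.

P=5:3, Q=3:2, R=4:3, S=root-5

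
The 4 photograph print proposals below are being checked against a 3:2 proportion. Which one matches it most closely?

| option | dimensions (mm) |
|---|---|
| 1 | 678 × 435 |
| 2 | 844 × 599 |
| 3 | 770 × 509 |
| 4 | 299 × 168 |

Ratios (long/short): 1 ≈ 1.559; 2 ≈ 1.409; 3 ≈ 1.513; 4 ≈ 1.780.
3:2 ≈ 1.500; option 3 is nearest (Δ 0.013).

3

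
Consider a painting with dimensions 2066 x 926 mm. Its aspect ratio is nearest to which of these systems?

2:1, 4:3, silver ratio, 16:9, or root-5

2066/926 ≈ 2.231. Nearest candidates are root-5 (2.236, off by 0.005) and silver ratio (2.414, off by 0.183).

root-5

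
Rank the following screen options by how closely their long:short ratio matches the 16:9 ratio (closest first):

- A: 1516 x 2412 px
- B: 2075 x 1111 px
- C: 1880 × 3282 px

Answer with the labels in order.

C, B, A

A: 2412/1516 ≈ 1.591 → |1.591 − 1.778| = 0.187
B: 2075/1111 ≈ 1.868 → |1.868 − 1.778| = 0.090
C: 3282/1880 ≈ 1.746 → |1.746 − 1.778| = 0.032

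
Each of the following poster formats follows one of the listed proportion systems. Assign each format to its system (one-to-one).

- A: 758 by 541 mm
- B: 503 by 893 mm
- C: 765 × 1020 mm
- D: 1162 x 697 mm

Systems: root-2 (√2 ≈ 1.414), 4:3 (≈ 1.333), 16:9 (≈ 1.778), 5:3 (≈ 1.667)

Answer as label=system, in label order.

A=root-2, B=16:9, C=4:3, D=5:3

A = 758/541 ≈ 1.401 → root-2 (1.414)
B = 893/503 ≈ 1.775 → 16:9 (1.778)
C = 1020/765 ≈ 1.333 → 4:3 (1.333)
D = 1162/697 ≈ 1.667 → 5:3 (1.667)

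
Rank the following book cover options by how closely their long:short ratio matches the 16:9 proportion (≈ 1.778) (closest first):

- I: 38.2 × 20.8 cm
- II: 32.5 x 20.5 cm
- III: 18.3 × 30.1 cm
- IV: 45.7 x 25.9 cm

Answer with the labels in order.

IV, I, III, II

Ratios: I = 38.2 / 20.8 ≈ 1.837; II = 32.5 / 20.5 ≈ 1.585; III = 30.1 / 18.3 ≈ 1.645; IV = 45.7 / 25.9 ≈ 1.764.
|Δ from 1.778|: I 0.059; II 0.193; III 0.133; IV 0.014.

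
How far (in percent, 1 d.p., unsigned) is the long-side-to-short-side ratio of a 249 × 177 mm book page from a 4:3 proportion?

5.5%

Ratio = 249 / 177 ≈ 1.4068.
Ideal 4:3 ≈ 1.3333. |1.4068 − 1.3333| / 1.3333 ≈ 5.51% → 5.5%.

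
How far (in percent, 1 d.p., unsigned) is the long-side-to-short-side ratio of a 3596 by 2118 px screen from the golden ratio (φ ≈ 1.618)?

Ratio = 3596 / 2118 ≈ 1.6978.
Ideal golden ratio ≈ 1.6180. |1.6978 − 1.6180| / 1.6180 ≈ 4.93% → 4.9%.

4.9%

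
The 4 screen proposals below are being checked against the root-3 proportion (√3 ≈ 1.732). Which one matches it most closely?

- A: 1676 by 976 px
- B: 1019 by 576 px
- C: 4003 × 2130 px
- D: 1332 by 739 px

A

Ratios (long/short): A ≈ 1.717; B ≈ 1.769; C ≈ 1.879; D ≈ 1.802.
root-3 ≈ 1.732; option A is nearest (Δ 0.015).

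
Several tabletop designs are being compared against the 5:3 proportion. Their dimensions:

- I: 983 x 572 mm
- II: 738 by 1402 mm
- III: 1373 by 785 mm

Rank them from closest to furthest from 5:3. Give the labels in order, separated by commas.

I: 983/572 ≈ 1.719 → |1.719 − 1.667| = 0.052
II: 1402/738 ≈ 1.900 → |1.900 − 1.667| = 0.233
III: 1373/785 ≈ 1.749 → |1.749 − 1.667| = 0.082

I, III, II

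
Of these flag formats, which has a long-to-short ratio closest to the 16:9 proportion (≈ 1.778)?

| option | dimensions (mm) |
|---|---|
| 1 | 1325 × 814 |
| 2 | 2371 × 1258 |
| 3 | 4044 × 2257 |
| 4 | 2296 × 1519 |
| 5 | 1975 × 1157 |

3

Target 16:9 ≈ 1.778.
1: 1.628 (Δ0.150)  2: 1.885 (Δ0.107)  3: 1.792 (Δ0.014)  4: 1.512 (Δ0.266)  5: 1.707 (Δ0.071)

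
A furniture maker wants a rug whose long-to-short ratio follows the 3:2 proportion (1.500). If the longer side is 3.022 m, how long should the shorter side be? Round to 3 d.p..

3:2 = 1.50000.
Shorter side = 3.022 ÷ 1.50000 ≈ 2.01467 → 2.015 m.

2.015 m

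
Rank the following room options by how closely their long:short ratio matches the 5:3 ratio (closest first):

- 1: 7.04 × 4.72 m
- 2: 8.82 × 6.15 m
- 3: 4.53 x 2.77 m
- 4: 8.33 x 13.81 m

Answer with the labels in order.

Ratios: 1 = 7.04 / 4.72 ≈ 1.492; 2 = 8.82 / 6.15 ≈ 1.434; 3 = 4.53 / 2.77 ≈ 1.635; 4 = 13.81 / 8.33 ≈ 1.658.
|Δ from 1.667|: 1 0.175; 2 0.233; 3 0.032; 4 0.009.

4, 3, 1, 2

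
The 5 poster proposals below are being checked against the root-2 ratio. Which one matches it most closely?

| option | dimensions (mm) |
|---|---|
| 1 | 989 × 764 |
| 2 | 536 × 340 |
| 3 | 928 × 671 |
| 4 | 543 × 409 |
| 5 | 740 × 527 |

Ratios (long/short): 1 ≈ 1.295; 2 ≈ 1.576; 3 ≈ 1.383; 4 ≈ 1.328; 5 ≈ 1.404.
root-2 ≈ 1.414; option 5 is nearest (Δ 0.010).

5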